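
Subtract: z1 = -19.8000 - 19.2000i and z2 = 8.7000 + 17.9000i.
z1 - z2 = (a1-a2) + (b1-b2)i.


Real: -19.8 - 8.7 = -28.5
Imag: -19.2 - 17.9 = -37.1

-28.5000 - 37.1000i


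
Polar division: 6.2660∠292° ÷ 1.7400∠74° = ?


r = 6.2660 / 1.7400 = 3.6011
theta = 292° - 74° = 218° = 218° (mod 360)

3.6011 cis(218°)


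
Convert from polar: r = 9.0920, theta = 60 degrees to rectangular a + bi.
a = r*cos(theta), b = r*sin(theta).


a = 9.0920*cos(60°) = 9.0920*0.5 = 4.5460
b = 9.0920*sin(60°) = 9.0920*0.86603 = 7.8739

4.5460 + 7.8739i


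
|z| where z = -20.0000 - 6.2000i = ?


|z| = sqrt((-20)^2 + (-6.2)^2) = sqrt(400 + 38.44) = sqrt(438.44) = 20.9390

|z| = 20.9390


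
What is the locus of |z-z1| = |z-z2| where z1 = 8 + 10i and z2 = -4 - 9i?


Equal distances means the locus is the perpendicular bisector of z1 and z2.
Midpoint = ((8+(-4))/2, (10+(-9))/2) = (2.0000, 0.5000)

Perpendicular bisector through (2.0000, 0.5000)


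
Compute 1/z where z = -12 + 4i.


|z|^2 = 144+16 = 160
1/z = (-12 - 4i)/160

1/z = -0.0750 - 0.0250i


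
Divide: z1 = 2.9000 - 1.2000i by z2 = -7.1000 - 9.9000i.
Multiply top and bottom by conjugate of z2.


Conjugate of z2 = -7.1000 + 9.9000i
Numerator: (2.9000 - 1.2000i)(-7.1000 + 9.9000i) = -8.7100 + 37.2300i
Denominator: (-7.1)^2 + (-9.9)^2 = 148.42
Result = (-8.7100 + 37.2300i)/148.42

-0.0587 + 0.2508i


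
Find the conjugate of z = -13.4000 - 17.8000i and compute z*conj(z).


z_bar = -13.4000 + 17.8000i
z*z_bar = (-13.4)^2 + (-17.8)^2 = 179.56 + 316.84 = 496.4

z_bar = -13.4000 + 17.8000i, z*z_bar = 496.4


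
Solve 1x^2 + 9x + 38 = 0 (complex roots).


disc = 9^2 - 4*1*38 = 81 - 152 = -71
sqrt(|disc|) = sqrt(71) = 8.4261
Real part = -9/(2*1) = -4.5000
Imag part = 8.4261/(2*1) = 4.2131

-4.5000 ± 4.2131i


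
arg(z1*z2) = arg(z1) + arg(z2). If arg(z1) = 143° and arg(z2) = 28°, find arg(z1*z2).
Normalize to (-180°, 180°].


arg(z1*z2) = 143° + 28° = 171°
Normalized to (-180°, 180°]: 171°

171°


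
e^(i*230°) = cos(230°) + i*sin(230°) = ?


cos(230°) = -0.6428
sin(230°) = -0.7660

e^(i*230°) = -0.6428 - 0.7660i


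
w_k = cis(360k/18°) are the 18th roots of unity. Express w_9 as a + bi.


Angle = 360*9/18 = 180°
a = cos(180°) = -1.0000
b = sin(180°) = 0

-1.0000 + 0i


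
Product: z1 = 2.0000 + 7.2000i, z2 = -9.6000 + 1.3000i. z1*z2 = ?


Real = 2*(-9.6) - 7.2*1.3 = -19.2 - 9.36 = -28.56
Imag = 2*1.3 - (9.6)*7.2 = 2.6 - (69.12) = -66.52

-28.5600 - 66.5200i


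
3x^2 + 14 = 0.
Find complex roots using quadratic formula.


disc = 0^2 - 4*3*14 = 0 - 168 = -168
sqrt(|disc|) = sqrt(168) = 12.9615
Real part = 0/(2*3) = 0
Imag part = 12.9615/(2*3) = 2.1602

0 ± 2.1602i


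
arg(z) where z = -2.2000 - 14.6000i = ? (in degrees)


Re = -2.2, Im = -14.6
arg = atan2(-14.6, -2.2) = -98.5691 degrees

arg(z) = -98.5691 degrees


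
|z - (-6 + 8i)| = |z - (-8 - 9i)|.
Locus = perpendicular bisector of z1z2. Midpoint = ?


Equal distances means the locus is the perpendicular bisector of z1 and z2.
Midpoint = ((-6+(-8))/2, (8+(-9))/2) = (-7.0000, -0.5000)

Perpendicular bisector through (-7.0000, -0.5000)


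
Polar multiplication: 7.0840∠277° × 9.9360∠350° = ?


r = 7.0840 * 9.9360 = 70.3866
theta = 277° + 350° = 627° = 267° (mod 360)

70.3866 cis(267°)


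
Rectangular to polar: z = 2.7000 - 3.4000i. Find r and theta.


r = sqrt(7.29+11.56) = sqrt(18.85) = 4.3417
theta = atan2(-3.4, 2.7) = -51.5463 degrees

r = 4.3417, theta = -51.5463 degrees


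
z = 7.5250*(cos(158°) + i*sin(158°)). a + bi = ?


a = 7.5250*cos(158°) = 7.5250*(-0.927184) = -6.9771
b = 7.5250*sin(158°) = 7.5250*0.3746 = 2.8189

-6.9771 + 2.8189i


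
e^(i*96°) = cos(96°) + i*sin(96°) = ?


cos(96°) = -0.1045
sin(96°) = 0.9945

e^(i*96°) = -0.1045 + 0.9945i


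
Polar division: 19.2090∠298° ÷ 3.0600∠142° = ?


r = 19.2090 / 3.0600 = 6.2775
theta = 298° - 142° = 156° = 156° (mod 360)

6.2775 cis(156°)


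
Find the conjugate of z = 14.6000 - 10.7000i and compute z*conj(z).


z_bar = 14.6000 + 10.7000i
z*z_bar = 14.6^2 + (-10.7)^2 = 213.16 + 114.49 = 327.65

z_bar = 14.6000 + 10.7000i, z*z_bar = 327.65


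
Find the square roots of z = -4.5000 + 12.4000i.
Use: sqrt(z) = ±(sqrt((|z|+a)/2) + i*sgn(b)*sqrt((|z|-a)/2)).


|z| = sqrt(20.25+153.76) = 13.1913
sqrt((|z|+a)/2) = sqrt((13.1913+(-4.5))/2) = sqrt(4.3456) = 2.0846
sqrt((|z|-a)/2) = sqrt((13.1913-(-4.5))/2) = sqrt(8.8456) = 2.9742

±(2.0846 + 2.9742i) i.e. 2.0846 + 2.9742i and -2.0846 - 2.9742i


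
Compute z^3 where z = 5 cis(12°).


r^3 = 5^3 = 125
n*theta = 3*12° = 36° = 36° (mod 360)
a = 125*cos(36°) = 101.1271
b = 125*sin(36°) = 73.4732

125 cis(36°) = 101.1271 + 73.4732i


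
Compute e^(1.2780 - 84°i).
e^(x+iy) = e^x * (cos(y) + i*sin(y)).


e^1.2780 = 3.5895
cos(-84°) = 0.10453
sin(-84°) = -0.9945
Real = 3.5895*0.10453 = 0.3752
Imag = 3.5895*(-0.9945) = -3.5698

0.3752 - 3.5698i


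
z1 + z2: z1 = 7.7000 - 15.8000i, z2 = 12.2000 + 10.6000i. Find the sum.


Real: 7.7 + 12.2 = 19.9
Imag: -15.8 + 10.6 = -5.2

19.9000 - 5.2000i


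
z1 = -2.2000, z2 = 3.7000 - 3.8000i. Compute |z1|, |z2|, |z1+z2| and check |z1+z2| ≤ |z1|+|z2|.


|z1| = sqrt((-2.2)^2 + 0^2) = sqrt(4.84) = 2.2000
|z2| = sqrt(3.7^2 + (-3.8)^2) = sqrt(28.13) = 5.3038
z1+z2 = 1.5000 - 3.8000i
|z1+z2| = sqrt(16.69) = 4.0853
|z1|+|z2| = 2.2000 + 5.3038 = 7.5038

|z1+z2| = 4.0853 ≤ |z1|+|z2| = 7.5038 (verified)


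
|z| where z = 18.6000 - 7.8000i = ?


|z| = sqrt(18.6^2 + (-7.8)^2) = sqrt(345.96 + 60.84) = sqrt(406.8) = 20.1693

|z| = 20.1693


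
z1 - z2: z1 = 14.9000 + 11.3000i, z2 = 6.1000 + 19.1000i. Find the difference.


Real: 14.9 - 6.1 = 8.8
Imag: 11.3 - 19.1 = -7.8

8.8000 - 7.8000i


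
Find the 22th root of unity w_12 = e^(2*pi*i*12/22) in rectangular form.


Angle = 360*12/22 = 196.3636°
a = cos(196.3636°) = -0.9595
b = sin(196.3636°) = -0.2817

-0.9595 - 0.2817i


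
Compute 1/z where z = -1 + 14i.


|z|^2 = 1+196 = 197
1/z = (-1 - 14i)/197

1/z = -0.0051 - 0.0711i


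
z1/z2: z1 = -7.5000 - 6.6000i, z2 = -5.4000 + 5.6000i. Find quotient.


Conjugate of z2 = -5.4000 - 5.6000i
Numerator: (-7.5000 - 6.6000i)(-5.4000 - 5.6000i) = 3.5400 + 77.6400i
Denominator: (-5.4)^2 + 5.6^2 = 60.52
Result = (3.5400 + 77.6400i)/60.52

0.0585 + 1.2829i


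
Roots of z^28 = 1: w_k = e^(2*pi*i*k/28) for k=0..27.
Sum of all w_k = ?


The sum of all 28th roots of unity is 0.
Geometric series: (1 - w^28)/(1 - w) = (1-1)/(1-w) = 0 since w^28 = 1, w ≠ 1.
Alternatively: coefficient of z^27 in z^28 - 1 is 0.

0


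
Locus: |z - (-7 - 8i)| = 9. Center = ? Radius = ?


|z - z0| = r is a circle with center z0 and radius r.
Center = (-7, -8), radius = 9

Circle with center (-7, -8) and radius 9


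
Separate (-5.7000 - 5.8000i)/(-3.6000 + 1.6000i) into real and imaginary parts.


Multiply by conjugate: (-5.7000 - 5.8000i)(-3.6000 - 1.6000i) / ((-3.6)^2 + 1.6^2)
Numerator real = -5.7*(-3.6) - (5.8)*1.6 = 11.24
Numerator imag = -5.8*(-3.6) - (-5.7)*1.6 = 30
Denominator = 15.52
Re(z) = 11.24/15.52 = 0.7242
Im(z) = 30/15.52 = 1.9330

Re(z) = 0.7242, Im(z) = 1.9330


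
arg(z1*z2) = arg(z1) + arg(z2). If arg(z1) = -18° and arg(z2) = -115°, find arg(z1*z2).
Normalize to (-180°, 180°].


arg(z1*z2) = -18° - 115° = -133°
Normalized to (-180°, 180°]: -133°

-133°


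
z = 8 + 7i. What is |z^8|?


|z| = sqrt(64+49) = sqrt(113) = 10.6301
|z^8| = |z|^8 = (sqrt(113))^8 = 113^4 = 163047361

|z^8| = 163047361


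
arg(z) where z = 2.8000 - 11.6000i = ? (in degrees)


Re = 2.8, Im = -11.6
arg = atan2(-11.6, 2.8) = -76.4296 degrees

arg(z) = -76.4296 degrees


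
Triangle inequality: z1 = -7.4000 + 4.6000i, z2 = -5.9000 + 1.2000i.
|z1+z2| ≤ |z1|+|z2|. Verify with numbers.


|z1| = sqrt((-7.4)^2 + 4.6^2) = sqrt(75.92) = 8.7132
|z2| = sqrt((-5.9)^2 + 1.2^2) = sqrt(36.25) = 6.0208
z1+z2 = -13.3000 + 5.8000i
|z1+z2| = sqrt(210.53) = 14.5097
|z1|+|z2| = 8.7132 + 6.0208 = 14.7340

|z1+z2| = 14.5097 ≤ |z1|+|z2| = 14.7340 (verified)


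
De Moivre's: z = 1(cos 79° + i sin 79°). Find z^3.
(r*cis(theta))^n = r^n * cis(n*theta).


r^3 = 1^3 = 1
n*theta = 3*79° = 237° = 237° (mod 360)
a = 1*cos(237°) = -0.5446
b = 1*sin(237°) = -0.8387

1 cis(237°) = -0.5446 - 0.8387i


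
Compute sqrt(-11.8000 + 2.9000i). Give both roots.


|z| = sqrt(139.24+8.41) = 12.1511
sqrt((|z|+a)/2) = sqrt((12.1511+(-11.8))/2) = sqrt(0.1756) = 0.4190
sqrt((|z|-a)/2) = sqrt((12.1511-(-11.8))/2) = sqrt(11.9756) = 3.4606

±(0.4190 + 3.4606i) i.e. 0.4190 + 3.4606i and -0.4190 - 3.4606i


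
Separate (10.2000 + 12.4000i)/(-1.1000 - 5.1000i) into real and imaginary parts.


Multiply by conjugate: (10.2000 + 12.4000i)(-1.1000 + 5.1000i) / ((-1.1)^2 + (-5.1)^2)
Numerator real = 10.2*(-1.1) + 12.4*(-5.1) = -74.46
Numerator imag = 12.4*(-1.1) - 10.2*(-5.1) = 38.38
Denominator = 27.22
Re(z) = -74.46/27.22 = -2.7355
Im(z) = 38.38/27.22 = 1.4100

Re(z) = -2.7355, Im(z) = 1.4100


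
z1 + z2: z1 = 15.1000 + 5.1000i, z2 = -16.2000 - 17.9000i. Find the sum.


Real: 15.1 - 16.2 = -1.1
Imag: 5.1 - 17.9 = -12.8

-1.1000 - 12.8000i


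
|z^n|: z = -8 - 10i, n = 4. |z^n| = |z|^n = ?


|z| = sqrt(64+100) = sqrt(164) = 12.8062
|z^4| = |z|^4 = (sqrt(164))^4 = 164^2 = 26896

|z^4| = 26896


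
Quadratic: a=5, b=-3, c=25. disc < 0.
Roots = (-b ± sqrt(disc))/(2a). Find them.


disc = (-3)^2 - 4*5*25 = 9 - 500 = -491
sqrt(|disc|) = sqrt(491) = 22.1585
Real part = 3/(2*5) = 0.3000
Imag part = 22.1585/(2*5) = 2.2159

0.3000 ± 2.2159i


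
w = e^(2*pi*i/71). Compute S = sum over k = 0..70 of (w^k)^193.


The roots are w_k = w^k with w = e^(2*pi*i/71), and (w^k)^193 = (w^193)^k.
So S = 1 + u + u^2 + ... + u^(70) with u = w^193.
193 = 2*71 + 51, so 193 is not a multiple of 71: u = (w^71)^2 * w^51 = w^51 ≠ 1 (w is a primitive 71th root), while u^71 = (w^71)^193 = 1.
Geometric series: S = (1 - u^71)/(1 - u) = (1 - 1)/(1 - u) = 0

S = 0


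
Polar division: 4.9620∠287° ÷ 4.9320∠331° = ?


r = 4.9620 / 4.9320 = 1.0061
theta = 287° - 331° = -44° = 316° (mod 360)

1.0061 cis(316°)


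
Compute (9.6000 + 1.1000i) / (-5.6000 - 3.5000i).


Conjugate of z2 = -5.6000 + 3.5000i
Numerator: (9.6000 + 1.1000i)(-5.6000 + 3.5000i) = -57.6100 + 27.4400i
Denominator: (-5.6)^2 + (-3.5)^2 = 43.61
Result = (-57.6100 + 27.4400i)/43.61

-1.3210 + 0.6292i


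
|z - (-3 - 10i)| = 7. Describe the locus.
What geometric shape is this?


|z - z0| = r is a circle with center z0 and radius r.
Center = (-3, -10), radius = 7

Circle with center (-3, -10) and radius 7


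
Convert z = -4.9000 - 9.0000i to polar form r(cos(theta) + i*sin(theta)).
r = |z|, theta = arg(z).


r = sqrt(24.01+81) = sqrt(105.01) = 10.2474
theta = atan2(-9, -4.9) = -118.5658 degrees

r = 10.2474, theta = -118.5658 degrees


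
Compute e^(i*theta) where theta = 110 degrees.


cos(110°) = -0.3420
sin(110°) = 0.9397

e^(i*110°) = -0.3420 + 0.9397i


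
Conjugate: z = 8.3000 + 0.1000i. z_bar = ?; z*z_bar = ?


z_bar = 8.3000 - 0.1000i
z*z_bar = 8.3^2 + 0.1^2 = 68.89 + 0.01 = 68.9

z_bar = 8.3000 - 0.1000i, z*z_bar = 68.9


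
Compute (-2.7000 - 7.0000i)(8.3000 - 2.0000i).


Real = -2.7*8.3 - (-7)*(-2) = -22.41 - 14 = -36.41
Imag = -2.7*(-2) + 8.3*(-7) = 5.4 - (58.1) = -52.7

-36.4100 - 52.7000i


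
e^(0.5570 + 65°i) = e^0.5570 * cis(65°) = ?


e^0.5570 = 1.7454
cos(65°) = 0.4226
sin(65°) = 0.9063
Real = 1.7454*0.4226 = 0.7376
Imag = 1.7454*0.9063 = 1.5819

0.7376 + 1.5819i


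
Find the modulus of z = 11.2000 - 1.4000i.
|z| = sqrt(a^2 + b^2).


|z| = sqrt(11.2^2 + (-1.4)^2) = sqrt(125.44 + 1.96) = sqrt(127.4) = 11.2872

|z| = 11.2872


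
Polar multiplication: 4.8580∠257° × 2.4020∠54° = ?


r = 4.8580 * 2.4020 = 11.6689
theta = 257° + 54° = 311° = 311° (mod 360)

11.6689 cis(311°)


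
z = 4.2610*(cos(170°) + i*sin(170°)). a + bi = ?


a = 4.2610*cos(170°) = 4.2610*(-0.98481) = -4.1963
b = 4.2610*sin(170°) = 4.2610*0.17365 = 0.7399

-4.1963 + 0.7399i


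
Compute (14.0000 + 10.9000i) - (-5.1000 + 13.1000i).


Real: 14 + 5.1 = 19.1
Imag: 10.9 - 13.1 = -2.2

19.1000 - 2.2000i


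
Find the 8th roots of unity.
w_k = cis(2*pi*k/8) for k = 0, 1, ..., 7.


The 8th roots of unity are cis(360k/8°) for k=0..7
Angle step = 360/8 = 45°
Primitive root: cis(45°)
Primitive root = 0.7071 + 0.7071i

8 roots at angles: 0°, 45°, 90°, 135°, 180°, 225°, 270°, 315°


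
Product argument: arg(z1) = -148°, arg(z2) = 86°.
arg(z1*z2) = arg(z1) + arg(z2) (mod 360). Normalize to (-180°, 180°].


arg(z1*z2) = -148° + 86° = -62°
Normalized to (-180°, 180°]: -62°

-62°


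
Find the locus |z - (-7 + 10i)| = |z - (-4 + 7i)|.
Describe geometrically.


Equal distances means the locus is the perpendicular bisector of z1 and z2.
Midpoint = ((-7+(-4))/2, (10+7)/2) = (-5.5000, 8.5000)

Perpendicular bisector through (-5.5000, 8.5000)


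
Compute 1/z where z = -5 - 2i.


|z|^2 = 25+4 = 29
1/z = (-5 + 2i)/29

1/z = -0.1724 + 0.0690i


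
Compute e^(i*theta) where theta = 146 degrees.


cos(146°) = -0.8290
sin(146°) = 0.5592

e^(i*146°) = -0.8290 + 0.5592i


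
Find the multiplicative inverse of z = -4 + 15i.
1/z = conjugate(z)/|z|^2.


|z|^2 = 16+225 = 241
1/z = (-4 - 15i)/241

1/z = -0.0166 - 0.0622i


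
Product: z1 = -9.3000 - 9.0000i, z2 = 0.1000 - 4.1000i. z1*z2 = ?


Real = -9.3*0.1 - (-9)*(-4.1) = -0.93 - 36.9 = -37.83
Imag = -9.3*(-4.1) + 0.1*(-9) = 38.13 - (0.9) = 37.23

-37.8300 + 37.2300i


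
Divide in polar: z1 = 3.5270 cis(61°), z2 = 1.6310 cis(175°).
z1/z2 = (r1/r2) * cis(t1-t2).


r = 3.5270 / 1.6310 = 2.1625
theta = 61° - 175° = -114° = 246° (mod 360)

2.1625 cis(246°)


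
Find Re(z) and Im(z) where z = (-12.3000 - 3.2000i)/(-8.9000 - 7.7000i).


Multiply by conjugate: (-12.3000 - 3.2000i)(-8.9000 + 7.7000i) / ((-8.9)^2 + (-7.7)^2)
Numerator real = -12.3*(-8.9) - (3.2)*(-7.7) = 134.11
Numerator imag = -3.2*(-8.9) - (-12.3)*(-7.7) = -66.23
Denominator = 138.5
Re(z) = 134.11/138.5 = 0.9683
Im(z) = -66.23/138.5 = -0.4782

Re(z) = 0.9683, Im(z) = -0.4782


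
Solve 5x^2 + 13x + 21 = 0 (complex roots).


disc = 13^2 - 4*5*21 = 169 - 420 = -251
sqrt(|disc|) = sqrt(251) = 15.8430
Real part = -13/(2*5) = -1.3000
Imag part = 15.8430/(2*5) = 1.5843

-1.3000 ± 1.5843i


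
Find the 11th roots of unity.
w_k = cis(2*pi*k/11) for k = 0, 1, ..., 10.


The 11th roots of unity are cis(360k/11°) for k=0..10
Angle step = 360/11 = 32.7273°
Primitive root: cis(32.7273°)
Primitive root = 0.8413 + 0.5406i

11 roots at angles: 0°, 32.7273°, 65.4545°, 98.1818°, 130.9091°, 163.6364°, 196.3636°, 229.0909°, 261.8182°, 294.5455°, 327.2727°


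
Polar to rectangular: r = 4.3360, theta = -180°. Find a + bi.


a = 4.3360*cos(-180°) = 4.3360*(-1) = -4.3360
b = 4.3360*sin(-180°) = 4.3360*0 = 0

-4.3360 + 0i


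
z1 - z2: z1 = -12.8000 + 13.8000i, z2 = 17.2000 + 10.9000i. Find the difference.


Real: -12.8 - 17.2 = -30
Imag: 13.8 - 10.9 = 2.9

-30.0000 + 2.9000i


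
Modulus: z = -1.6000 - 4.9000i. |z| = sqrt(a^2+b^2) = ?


|z| = sqrt((-1.6)^2 + (-4.9)^2) = sqrt(2.56 + 24.01) = sqrt(26.57) = 5.1546

|z| = 5.1546


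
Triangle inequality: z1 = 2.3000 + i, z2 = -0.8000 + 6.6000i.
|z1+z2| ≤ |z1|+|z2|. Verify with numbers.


|z1| = sqrt(2.3^2 + 1^2) = sqrt(6.29) = 2.5080
|z2| = sqrt((-0.8)^2 + 6.6^2) = sqrt(44.2) = 6.6483
z1+z2 = 1.5000 + 7.6000i
|z1+z2| = sqrt(60.01) = 7.7466
|z1|+|z2| = 2.5080 + 6.6483 = 9.1563

|z1+z2| = 7.7466 ≤ |z1|+|z2| = 9.1563 (verified)


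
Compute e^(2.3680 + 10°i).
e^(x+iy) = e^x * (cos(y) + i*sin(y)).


e^2.3680 = 10.6760
cos(10°) = 0.98481
sin(10°) = 0.17365
Real = 10.6760*0.98481 = 10.5138
Imag = 10.6760*0.17365 = 1.8539

10.5138 + 1.8539i


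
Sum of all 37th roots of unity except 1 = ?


With w = e^(2*pi*i/37), all 37 of the 37th roots of unity w^0 = 1, w, ..., w^(36) sum to 0: 1 + w + ... + w^(36) = (1 - w^37)/(1 - w) = 0 since w^37 = 1, w ≠ 1.
Removing the root 1: w + w^2 + ... + w^(36) = 0 - 1 = -1

Sum = -1


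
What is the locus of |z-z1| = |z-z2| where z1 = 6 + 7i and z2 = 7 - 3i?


Equal distances means the locus is the perpendicular bisector of z1 and z2.
Midpoint = ((6+7)/2, (7+(-3))/2) = (6.5000, 2.0000)

Perpendicular bisector through (6.5000, 2.0000)


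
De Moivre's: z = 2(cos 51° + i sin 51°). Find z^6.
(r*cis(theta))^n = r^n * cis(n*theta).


r^6 = 2^6 = 64
n*theta = 6*51° = 306° = 306° (mod 360)
a = 64*cos(306°) = 37.6183
b = 64*sin(306°) = -51.7771

64 cis(306°) = 37.6183 - 51.7771i


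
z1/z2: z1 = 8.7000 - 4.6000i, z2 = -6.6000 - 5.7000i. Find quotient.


Conjugate of z2 = -6.6000 + 5.7000i
Numerator: (8.7000 - 4.6000i)(-6.6000 + 5.7000i) = -31.2000 + 79.9500i
Denominator: (-6.6)^2 + (-5.7)^2 = 76.05
Result = (-31.2000 + 79.9500i)/76.05

-0.4103 + 1.0513i


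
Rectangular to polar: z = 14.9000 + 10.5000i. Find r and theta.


r = sqrt(222.01+110.25) = sqrt(332.26) = 18.2280
theta = atan2(10.5, 14.9) = 35.1723 degrees

r = 18.2280, theta = 35.1723 degrees


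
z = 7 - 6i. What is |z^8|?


|z| = sqrt(49+36) = sqrt(85) = 9.2195
|z^8| = |z|^8 = (sqrt(85))^8 = 85^4 = 52200625

|z^8| = 52200625


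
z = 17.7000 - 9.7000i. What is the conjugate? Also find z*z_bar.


z_bar = 17.7000 + 9.7000i
z*z_bar = 17.7^2 + (-9.7)^2 = 313.29 + 94.09 = 407.38

z_bar = 17.7000 + 9.7000i, z*z_bar = 407.38


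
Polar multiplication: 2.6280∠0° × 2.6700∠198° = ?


r = 2.6280 * 2.6700 = 7.0168
theta = 0° + 198° = 198° = 198° (mod 360)

7.0168 cis(198°)


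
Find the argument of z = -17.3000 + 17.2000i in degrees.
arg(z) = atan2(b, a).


Re = -17.3, Im = 17.2
arg = atan2(17.2, -17.3) = 135.1661 degrees

arg(z) = 135.1661 degrees


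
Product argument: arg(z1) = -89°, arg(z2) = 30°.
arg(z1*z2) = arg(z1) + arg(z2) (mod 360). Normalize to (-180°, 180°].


arg(z1*z2) = -89° + 30° = -59°
Normalized to (-180°, 180°]: -59°

-59°


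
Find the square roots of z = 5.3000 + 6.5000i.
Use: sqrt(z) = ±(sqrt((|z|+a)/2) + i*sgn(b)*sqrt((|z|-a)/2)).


|z| = sqrt(28.09+42.25) = 8.3869
sqrt((|z|+a)/2) = sqrt((8.3869+5.3)/2) = sqrt(6.8434) = 2.6160
sqrt((|z|-a)/2) = sqrt((8.3869-5.3)/2) = sqrt(1.5434) = 1.2424

±(2.6160 + 1.2424i) i.e. 2.6160 + 1.2424i and -2.6160 - 1.2424i


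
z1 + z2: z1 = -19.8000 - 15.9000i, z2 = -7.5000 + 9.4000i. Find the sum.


Real: -19.8 - 7.5 = -27.3
Imag: -15.9 + 9.4 = -6.5

-27.3000 - 6.5000i


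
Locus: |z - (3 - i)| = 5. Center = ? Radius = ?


|z - z0| = r is a circle with center z0 and radius r.
Center = (3, -1), radius = 5

Circle with center (3, -1) and radius 5


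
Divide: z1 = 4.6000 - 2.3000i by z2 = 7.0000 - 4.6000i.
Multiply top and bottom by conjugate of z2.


Conjugate of z2 = 7.0000 + 4.6000i
Numerator: (4.6000 - 2.3000i)(7.0000 + 4.6000i) = 42.7800 + 5.0600i
Denominator: 7^2 + (-4.6)^2 = 70.16
Result = (42.7800 + 5.0600i)/70.16

0.6097 + 0.0721i


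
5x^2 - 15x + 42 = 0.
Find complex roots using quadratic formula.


disc = (-15)^2 - 4*5*42 = 225 - 840 = -615
sqrt(|disc|) = sqrt(615) = 24.7992
Real part = 15/(2*5) = 1.5000
Imag part = 24.7992/(2*5) = 2.4799

1.5000 ± 2.4799i


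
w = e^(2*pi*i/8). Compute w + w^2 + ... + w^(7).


With w = e^(2*pi*i/8), all 8 of the 8th roots of unity w^0 = 1, w, ..., w^(7) sum to 0: 1 + w + ... + w^(7) = (1 - w^8)/(1 - w) = 0 since w^8 = 1, w ≠ 1.
Removing the root 1: w + w^2 + ... + w^(7) = 0 - 1 = -1

Sum = -1


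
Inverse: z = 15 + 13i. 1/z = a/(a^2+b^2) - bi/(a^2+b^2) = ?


|z|^2 = 225+169 = 394
1/z = (15 - 13i)/394

1/z = 0.0381 - 0.0330i


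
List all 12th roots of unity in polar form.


The 12th roots of unity are cis(360k/12°) for k=0..11
Angle step = 360/12 = 30°
Primitive root: cis(30°)
Primitive root = 0.8660 + 0.5000i

12 roots at angles: 0°, 30°, 60°, 90°, 120°, 150°, 180°, 210°, 240°, 270°, 300°, 330°


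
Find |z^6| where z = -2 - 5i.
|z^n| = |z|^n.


|z| = sqrt(4+25) = sqrt(29) = 5.3852
|z^6| = |z|^6 = (sqrt(29))^6 = 29^3 = 24389

|z^6| = 24389


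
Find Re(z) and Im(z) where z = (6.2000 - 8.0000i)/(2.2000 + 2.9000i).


Multiply by conjugate: (6.2000 - 8.0000i)(2.2000 - 2.9000i) / (2.2^2 + 2.9^2)
Numerator real = 6.2*2.2 - (8)*2.9 = -9.56
Numerator imag = -8*2.2 - 6.2*2.9 = -35.58
Denominator = 13.25
Re(z) = -9.56/13.25 = -0.7215
Im(z) = -35.58/13.25 = -2.6853

Re(z) = -0.7215, Im(z) = -2.6853


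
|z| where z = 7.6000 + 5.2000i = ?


|z| = sqrt(7.6^2 + 5.2^2) = sqrt(57.76 + 27.04) = sqrt(84.8) = 9.2087

|z| = 9.2087


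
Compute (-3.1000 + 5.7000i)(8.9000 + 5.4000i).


Real = -3.1*8.9 - 5.7*5.4 = -27.59 - 30.78 = -58.37
Imag = -3.1*5.4 + 8.9*5.7 = -16.74 + 50.73 = 33.99

-58.3700 + 33.9900i


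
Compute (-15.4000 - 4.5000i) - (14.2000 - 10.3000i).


Real: -15.4 - 14.2 = -29.6
Imag: -4.5 + 10.3 = 5.8

-29.6000 + 5.8000i


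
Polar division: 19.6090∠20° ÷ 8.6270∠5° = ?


r = 19.6090 / 8.6270 = 2.2730
theta = 20° - 5° = 15° = 15° (mod 360)

2.2730 cis(15°)


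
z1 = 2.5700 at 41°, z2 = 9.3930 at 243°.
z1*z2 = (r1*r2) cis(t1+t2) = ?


r = 2.5700 * 9.3930 = 24.1400
theta = 41° + 243° = 284° = 284° (mod 360)

24.1400 cis(284°)


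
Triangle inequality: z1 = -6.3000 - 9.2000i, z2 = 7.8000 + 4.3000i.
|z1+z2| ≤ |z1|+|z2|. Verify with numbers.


|z1| = sqrt((-6.3)^2 + (-9.2)^2) = sqrt(124.33) = 11.1503
|z2| = sqrt(7.8^2 + 4.3^2) = sqrt(79.33) = 8.9067
z1+z2 = 1.5000 - 4.9000i
|z1+z2| = sqrt(26.26) = 5.1245
|z1|+|z2| = 11.1503 + 8.9067 = 20.0570

|z1+z2| = 5.1245 ≤ |z1|+|z2| = 20.0570 (verified)


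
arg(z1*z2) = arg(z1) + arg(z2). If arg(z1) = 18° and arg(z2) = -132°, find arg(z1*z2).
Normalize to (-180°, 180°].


arg(z1*z2) = 18° - 132° = -114°
Normalized to (-180°, 180°]: -114°

-114°


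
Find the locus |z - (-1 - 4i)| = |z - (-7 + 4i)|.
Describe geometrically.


Equal distances means the locus is the perpendicular bisector of z1 and z2.
Midpoint = ((-1+(-7))/2, (-4+4)/2) = (-4.0000, 0)

Perpendicular bisector through (-4.0000, 0)


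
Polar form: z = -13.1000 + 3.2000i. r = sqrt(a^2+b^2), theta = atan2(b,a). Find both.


r = sqrt(171.61+10.24) = sqrt(181.85) = 13.4852
theta = atan2(3.2, -13.1) = 166.2729 degrees

r = 13.4852, theta = 166.2729 degrees


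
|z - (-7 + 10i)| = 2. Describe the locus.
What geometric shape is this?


|z - z0| = r is a circle with center z0 and radius r.
Center = (-7, 10), radius = 2

Circle with center (-7, 10) and radius 2


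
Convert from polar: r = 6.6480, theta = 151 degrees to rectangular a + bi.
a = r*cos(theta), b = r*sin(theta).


a = 6.6480*cos(151°) = 6.6480*(-0.87462) = -5.8145
b = 6.6480*sin(151°) = 6.6480*0.4848 = 3.2230

-5.8145 + 3.2230i


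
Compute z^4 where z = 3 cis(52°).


r^4 = 3^4 = 81
n*theta = 4*52° = 208° = 208° (mod 360)
a = 81*cos(208°) = -71.5188
b = 81*sin(208°) = -38.0272

81 cis(208°) = -71.5188 - 38.0272i


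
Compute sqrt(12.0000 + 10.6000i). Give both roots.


|z| = sqrt(144+112.36) = 16.0112
sqrt((|z|+a)/2) = sqrt((16.0112+12)/2) = sqrt(14.0056) = 3.7424
sqrt((|z|-a)/2) = sqrt((16.0112-12)/2) = sqrt(2.0056) = 1.4162

±(3.7424 + 1.4162i) i.e. 3.7424 + 1.4162i and -3.7424 - 1.4162i


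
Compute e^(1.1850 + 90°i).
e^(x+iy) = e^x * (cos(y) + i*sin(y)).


e^1.1850 = 3.2707
cos(90°) = 0
sin(90°) = 1
Real = 3.2707*0 = 0
Imag = 3.2707*1 = 3.2707

0 + 3.2707i


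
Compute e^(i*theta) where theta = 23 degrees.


cos(23°) = 0.9205
sin(23°) = 0.3907

e^(i*23°) = 0.9205 + 0.3907i


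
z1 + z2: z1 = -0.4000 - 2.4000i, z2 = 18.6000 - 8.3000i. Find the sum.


Real: -0.4 + 18.6 = 18.2
Imag: -2.4 - 8.3 = -10.7

18.2000 - 10.7000i


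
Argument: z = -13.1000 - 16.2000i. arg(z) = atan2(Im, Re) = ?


Re = -13.1, Im = -16.2
arg = atan2(-16.2, -13.1) = -128.9605 degrees

arg(z) = -128.9605 degrees


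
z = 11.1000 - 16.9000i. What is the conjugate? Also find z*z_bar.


z_bar = 11.1000 + 16.9000i
z*z_bar = 11.1^2 + (-16.9)^2 = 123.21 + 285.61 = 408.82

z_bar = 11.1000 + 16.9000i, z*z_bar = 408.82


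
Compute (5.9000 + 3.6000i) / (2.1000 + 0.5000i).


Conjugate of z2 = 2.1000 - 0.5000i
Numerator: (5.9000 + 3.6000i)(2.1000 - 0.5000i) = 14.1900 + 4.6100i
Denominator: 2.1^2 + 0.5^2 = 4.66
Result = (14.1900 + 4.6100i)/4.66

3.0451 + 0.9893i


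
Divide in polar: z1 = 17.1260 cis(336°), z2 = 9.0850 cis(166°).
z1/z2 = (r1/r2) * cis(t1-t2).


r = 17.1260 / 9.0850 = 1.8851
theta = 336° - 166° = 170° = 170° (mod 360)

1.8851 cis(170°)


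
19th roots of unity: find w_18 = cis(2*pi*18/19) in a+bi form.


Angle = 360*18/19 = 341.0526°
a = cos(341.0526°) = 0.9458
b = sin(341.0526°) = -0.3247

0.9458 - 0.3247i


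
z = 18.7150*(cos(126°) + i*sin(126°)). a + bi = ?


a = 18.7150*cos(126°) = 18.7150*(-0.587785) = -11.0004
b = 18.7150*sin(126°) = 18.7150*0.80902 = 15.1408

-11.0004 + 15.1408i


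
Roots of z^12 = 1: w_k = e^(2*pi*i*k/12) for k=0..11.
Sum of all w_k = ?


The sum of all 12th roots of unity is 0.
Geometric series: (1 - w^12)/(1 - w) = (1-1)/(1-w) = 0 since w^12 = 1, w ≠ 1.
Alternatively: coefficient of z^11 in z^12 - 1 is 0.

0


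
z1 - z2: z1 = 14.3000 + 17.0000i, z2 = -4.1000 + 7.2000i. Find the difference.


Real: 14.3 + 4.1 = 18.4
Imag: 17 - 7.2 = 9.8

18.4000 + 9.8000i


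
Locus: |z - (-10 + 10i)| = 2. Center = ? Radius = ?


|z - z0| = r is a circle with center z0 and radius r.
Center = (-10, 10), radius = 2

Circle with center (-10, 10) and radius 2


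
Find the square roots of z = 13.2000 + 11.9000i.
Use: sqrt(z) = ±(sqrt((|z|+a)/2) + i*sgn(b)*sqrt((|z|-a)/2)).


|z| = sqrt(174.24+141.61) = 17.7722
sqrt((|z|+a)/2) = sqrt((17.7722+13.2)/2) = sqrt(15.4861) = 3.9352
sqrt((|z|-a)/2) = sqrt((17.7722-13.2)/2) = sqrt(2.2861) = 1.5120

±(3.9352 + 1.5120i) i.e. 3.9352 + 1.5120i and -3.9352 - 1.5120i


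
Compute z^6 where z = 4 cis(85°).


r^6 = 4^6 = 4096
n*theta = 6*85° = 510° = 150° (mod 360)
a = 4096*cos(150°) = -3547.2401
b = 4096*sin(150°) = 2048.0000

4096 cis(150°) = -3547.2401 + 2048.0000i


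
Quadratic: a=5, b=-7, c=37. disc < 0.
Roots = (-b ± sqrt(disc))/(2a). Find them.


disc = (-7)^2 - 4*5*37 = 49 - 740 = -691
sqrt(|disc|) = sqrt(691) = 26.2869
Real part = 7/(2*5) = 0.7000
Imag part = 26.2869/(2*5) = 2.6287

0.7000 ± 2.6287i


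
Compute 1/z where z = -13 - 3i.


|z|^2 = 169+9 = 178
1/z = (-13 + 3i)/178

1/z = -0.0730 + 0.0169i


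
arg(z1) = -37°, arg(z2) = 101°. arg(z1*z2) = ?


arg(z1*z2) = -37° + 101° = 64°
Normalized to (-180°, 180°]: 64°

64°


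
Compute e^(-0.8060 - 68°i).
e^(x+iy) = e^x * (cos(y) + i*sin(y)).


e^-0.8060 = 0.4466
cos(-68°) = 0.3746
sin(-68°) = -0.9272
Real = 0.4466*0.3746 = 0.1673
Imag = 0.4466*(-0.9272) = -0.4141

0.1673 - 0.4141i


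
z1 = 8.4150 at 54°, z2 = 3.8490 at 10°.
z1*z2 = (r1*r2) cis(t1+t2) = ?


r = 8.4150 * 3.8490 = 32.3893
theta = 54° + 10° = 64° = 64° (mod 360)

32.3893 cis(64°)


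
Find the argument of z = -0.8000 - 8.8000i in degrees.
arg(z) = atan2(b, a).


Re = -0.8, Im = -8.8
arg = atan2(-8.8, -0.8) = -95.1944 degrees

arg(z) = -95.1944 degrees


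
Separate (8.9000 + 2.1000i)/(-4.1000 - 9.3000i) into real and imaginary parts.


Multiply by conjugate: (8.9000 + 2.1000i)(-4.1000 + 9.3000i) / ((-4.1)^2 + (-9.3)^2)
Numerator real = 8.9*(-4.1) + 2.1*(-9.3) = -56.02
Numerator imag = 2.1*(-4.1) - 8.9*(-9.3) = 74.16
Denominator = 103.3
Re(z) = -56.02/103.3 = -0.5423
Im(z) = 74.16/103.3 = 0.7179

Re(z) = -0.5423, Im(z) = 0.7179


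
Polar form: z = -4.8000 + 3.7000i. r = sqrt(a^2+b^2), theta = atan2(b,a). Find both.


r = sqrt(23.04+13.69) = sqrt(36.73) = 6.0605
theta = atan2(3.7, -4.8) = 142.3738 degrees

r = 6.0605, theta = 142.3738 degrees


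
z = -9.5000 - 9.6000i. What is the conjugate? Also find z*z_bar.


z_bar = -9.5000 + 9.6000i
z*z_bar = (-9.5)^2 + (-9.6)^2 = 90.25 + 92.16 = 182.41

z_bar = -9.5000 + 9.6000i, z*z_bar = 182.41


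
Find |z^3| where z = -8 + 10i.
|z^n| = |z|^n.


|z| = sqrt(64+100) = sqrt(164) = 12.8062
|z^3| = |z|^3 = (sqrt(164))^3 = 164*sqrt(164)

|z^3| = 164*sqrt(164) ≈ 2100.2247


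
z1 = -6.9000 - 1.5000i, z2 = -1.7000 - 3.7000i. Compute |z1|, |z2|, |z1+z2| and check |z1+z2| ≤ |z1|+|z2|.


|z1| = sqrt((-6.9)^2 + (-1.5)^2) = sqrt(49.86) = 7.0612
|z2| = sqrt((-1.7)^2 + (-3.7)^2) = sqrt(16.58) = 4.0719
z1+z2 = -8.6000 - 5.2000i
|z1+z2| = sqrt(101) = 10.0499
|z1|+|z2| = 7.0612 + 4.0719 = 11.1331

|z1+z2| = 10.0499 ≤ |z1|+|z2| = 11.1331 (verified)


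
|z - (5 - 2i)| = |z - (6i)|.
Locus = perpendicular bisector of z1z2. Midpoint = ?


Equal distances means the locus is the perpendicular bisector of z1 and z2.
Midpoint = ((5+0)/2, (-2+6)/2) = (2.5000, 2.0000)

Perpendicular bisector through (2.5000, 2.0000)


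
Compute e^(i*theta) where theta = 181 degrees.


cos(181°) = -0.9998
sin(181°) = -0.0175

e^(i*181°) = -0.9998 - 0.0175i


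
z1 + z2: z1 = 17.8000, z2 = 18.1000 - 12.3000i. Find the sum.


Real: 17.8 + 18.1 = 35.9
Imag: 0 - 12.3 = -12.3

35.9000 - 12.3000i


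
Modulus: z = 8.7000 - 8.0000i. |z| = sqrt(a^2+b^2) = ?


|z| = sqrt(8.7^2 + (-8)^2) = sqrt(75.69 + 64) = sqrt(139.69) = 11.8191

|z| = 11.8191


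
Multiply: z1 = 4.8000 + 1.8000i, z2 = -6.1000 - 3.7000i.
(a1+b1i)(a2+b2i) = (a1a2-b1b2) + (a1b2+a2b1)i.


Real = 4.8*(-6.1) - 1.8*(-3.7) = -29.28 - (-6.66) = -22.62
Imag = 4.8*(-3.7) - (6.1)*1.8 = -17.76 - (10.98) = -28.74

-22.6200 - 28.7400i


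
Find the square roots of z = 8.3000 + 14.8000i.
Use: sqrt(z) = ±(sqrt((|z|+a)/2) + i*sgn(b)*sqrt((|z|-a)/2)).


|z| = sqrt(68.89+219.04) = 16.9685
sqrt((|z|+a)/2) = sqrt((16.9685+8.3)/2) = sqrt(12.6343) = 3.5545
sqrt((|z|-a)/2) = sqrt((16.9685-8.3)/2) = sqrt(4.3343) = 2.0819

±(3.5545 + 2.0819i) i.e. 3.5545 + 2.0819i and -3.5545 - 2.0819i


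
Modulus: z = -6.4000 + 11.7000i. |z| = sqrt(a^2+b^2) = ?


|z| = sqrt((-6.4)^2 + 11.7^2) = sqrt(40.96 + 136.89) = sqrt(177.85) = 13.3360

|z| = 13.3360


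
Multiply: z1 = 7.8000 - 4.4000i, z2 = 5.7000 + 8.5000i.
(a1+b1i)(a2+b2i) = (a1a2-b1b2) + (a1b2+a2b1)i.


Real = 7.8*5.7 - (-4.4)*8.5 = 44.46 - (-37.4) = 81.86
Imag = 7.8*8.5 + 5.7*(-4.4) = 66.3 - (25.08) = 41.22

81.8600 + 41.2200i


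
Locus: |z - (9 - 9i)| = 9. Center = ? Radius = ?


|z - z0| = r is a circle with center z0 and radius r.
Center = (9, -9), radius = 9

Circle with center (9, -9) and radius 9


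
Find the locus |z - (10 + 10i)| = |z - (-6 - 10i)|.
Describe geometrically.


Equal distances means the locus is the perpendicular bisector of z1 and z2.
Midpoint = ((10+(-6))/2, (10+(-10))/2) = (2.0000, 0)

Perpendicular bisector through (2.0000, 0)


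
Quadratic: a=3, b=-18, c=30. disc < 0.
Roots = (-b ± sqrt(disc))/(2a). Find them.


disc = (-18)^2 - 4*3*30 = 324 - 360 = -36
sqrt(|disc|) = sqrt(36) = 6.0000
Real part = 18/(2*3) = 3.0000
Imag part = 6.0000/(2*3) = 1.0000

3.0000 ± 1.0000i


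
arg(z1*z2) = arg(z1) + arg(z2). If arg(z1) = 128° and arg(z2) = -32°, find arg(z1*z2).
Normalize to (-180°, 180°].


arg(z1*z2) = 128° - 32° = 96°
Normalized to (-180°, 180°]: 96°

96°


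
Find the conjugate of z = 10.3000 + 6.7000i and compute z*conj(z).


z_bar = 10.3000 - 6.7000i
z*z_bar = 10.3^2 + 6.7^2 = 106.09 + 44.89 = 150.98

z_bar = 10.3000 - 6.7000i, z*z_bar = 150.98


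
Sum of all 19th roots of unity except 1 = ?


With w = e^(2*pi*i/19), all 19 of the 19th roots of unity w^0 = 1, w, ..., w^(18) sum to 0: 1 + w + ... + w^(18) = (1 - w^19)/(1 - w) = 0 since w^19 = 1, w ≠ 1.
Removing the root 1: w + w^2 + ... + w^(18) = 0 - 1 = -1

Sum = -1


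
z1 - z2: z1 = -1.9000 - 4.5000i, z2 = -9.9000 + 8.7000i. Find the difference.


Real: -1.9 + 9.9 = 8
Imag: -4.5 - 8.7 = -13.2

8.0000 - 13.2000i


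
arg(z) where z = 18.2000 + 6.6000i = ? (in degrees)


Re = 18.2, Im = 6.6
arg = atan2(6.6, 18.2) = 19.9325 degrees

arg(z) = 19.9325 degrees


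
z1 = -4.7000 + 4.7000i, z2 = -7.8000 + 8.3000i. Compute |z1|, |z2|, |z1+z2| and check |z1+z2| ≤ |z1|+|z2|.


|z1| = sqrt((-4.7)^2 + 4.7^2) = sqrt(44.18) = 6.6468
|z2| = sqrt((-7.8)^2 + 8.3^2) = sqrt(129.73) = 11.3899
z1+z2 = -12.5000 + 13.0000i
|z1+z2| = sqrt(325.25) = 18.0347
|z1|+|z2| = 6.6468 + 11.3899 = 18.0367

|z1+z2| = 18.0347 ≤ |z1|+|z2| = 18.0367 (verified)


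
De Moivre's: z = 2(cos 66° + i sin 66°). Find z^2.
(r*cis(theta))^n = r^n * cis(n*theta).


r^2 = 2^2 = 4
n*theta = 2*66° = 132° = 132° (mod 360)
a = 4*cos(132°) = -2.6765
b = 4*sin(132°) = 2.9726

4 cis(132°) = -2.6765 + 2.9726i


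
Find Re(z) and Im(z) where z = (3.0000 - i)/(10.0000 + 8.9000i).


Multiply by conjugate: (3.0000 - i)(10.0000 - 8.9000i) / (10^2 + 8.9^2)
Numerator real = 3*10 - (1)*8.9 = 21.1
Numerator imag = -1*10 - 3*8.9 = -36.7
Denominator = 179.21
Re(z) = 21.1/179.21 = 0.1177
Im(z) = -36.7/179.21 = -0.2048

Re(z) = 0.1177, Im(z) = -0.2048


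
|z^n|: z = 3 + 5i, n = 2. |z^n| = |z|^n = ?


|z| = sqrt(9+25) = sqrt(34) = 5.8310
|z^2| = |z|^2 = (sqrt(34))^2 = 34

|z^2| = 34


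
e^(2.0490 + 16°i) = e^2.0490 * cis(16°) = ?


e^2.0490 = 7.7601
cos(16°) = 0.96126
sin(16°) = 0.27564
Real = 7.7601*0.96126 = 7.4595
Imag = 7.7601*0.27564 = 2.1390

7.4595 + 2.1390i


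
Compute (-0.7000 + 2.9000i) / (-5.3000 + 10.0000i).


Conjugate of z2 = -5.3000 - 10.0000i
Numerator: (-0.7000 + 2.9000i)(-5.3000 - 10.0000i) = 32.7100 - 8.3700i
Denominator: (-5.3)^2 + 10^2 = 128.09
Result = (32.7100 - 8.3700i)/128.09

0.2554 - 0.0653i


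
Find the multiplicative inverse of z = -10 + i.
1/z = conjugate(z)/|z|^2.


|z|^2 = 100+1 = 101
1/z = (-10 - 1i)/101

1/z = -0.0990 - 0.0099i


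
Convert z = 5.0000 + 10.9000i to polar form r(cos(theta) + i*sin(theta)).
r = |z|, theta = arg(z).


r = sqrt(25+118.81) = sqrt(143.81) = 11.9921
theta = atan2(10.9, 5) = 65.3583 degrees

r = 11.9921, theta = 65.3583 degrees


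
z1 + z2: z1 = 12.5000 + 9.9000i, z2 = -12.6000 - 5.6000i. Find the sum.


Real: 12.5 - 12.6 = -0.1
Imag: 9.9 - 5.6 = 4.3

-0.1000 + 4.3000i


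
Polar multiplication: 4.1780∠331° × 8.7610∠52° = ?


r = 4.1780 * 8.7610 = 36.6035
theta = 331° + 52° = 383° = 23° (mod 360)

36.6035 cis(23°)


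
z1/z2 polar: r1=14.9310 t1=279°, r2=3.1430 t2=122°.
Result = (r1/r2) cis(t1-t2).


r = 14.9310 / 3.1430 = 4.7506
theta = 279° - 122° = 157° = 157° (mod 360)

4.7506 cis(157°)


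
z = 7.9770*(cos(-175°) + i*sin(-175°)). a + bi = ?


a = 7.9770*cos(-175°) = 7.9770*(-0.99619) = -7.9466
b = 7.9770*sin(-175°) = 7.9770*(-0.087156) = -0.6952

-7.9466 - 0.6952i


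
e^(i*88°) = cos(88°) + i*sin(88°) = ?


cos(88°) = 0.0349
sin(88°) = 0.9994

e^(i*88°) = 0.0349 + 0.9994i


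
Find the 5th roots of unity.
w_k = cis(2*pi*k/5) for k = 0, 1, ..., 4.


The 5th roots of unity are cis(360k/5°) for k=0..4
Angle step = 360/5 = 72°
Primitive root: cis(72°)
Primitive root = 0.3090 + 0.9511i

5 roots at angles: 0°, 72°, 144°, 216°, 288°


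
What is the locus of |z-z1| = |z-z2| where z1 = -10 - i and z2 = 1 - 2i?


Equal distances means the locus is the perpendicular bisector of z1 and z2.
Midpoint = ((-10+1)/2, (-1+(-2))/2) = (-4.5000, -1.5000)

Perpendicular bisector through (-4.5000, -1.5000)


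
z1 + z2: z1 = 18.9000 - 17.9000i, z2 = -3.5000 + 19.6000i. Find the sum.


Real: 18.9 - 3.5 = 15.4
Imag: -17.9 + 19.6 = 1.7

15.4000 + 1.7000i


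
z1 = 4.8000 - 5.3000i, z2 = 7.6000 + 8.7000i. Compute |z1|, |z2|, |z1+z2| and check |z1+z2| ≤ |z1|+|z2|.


|z1| = sqrt(4.8^2 + (-5.3)^2) = sqrt(51.13) = 7.1505
|z2| = sqrt(7.6^2 + 8.7^2) = sqrt(133.45) = 11.5521
z1+z2 = 12.4000 + 3.4000i
|z1+z2| = sqrt(165.32) = 12.8577
|z1|+|z2| = 7.1505 + 11.5521 = 18.7026

|z1+z2| = 12.8577 ≤ |z1|+|z2| = 18.7026 (verified)


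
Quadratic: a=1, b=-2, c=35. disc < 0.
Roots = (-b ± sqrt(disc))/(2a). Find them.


disc = (-2)^2 - 4*1*35 = 4 - 140 = -136
sqrt(|disc|) = sqrt(136) = 11.6619
Real part = 2/(2*1) = 1.0000
Imag part = 11.6619/(2*1) = 5.8310

1.0000 ± 5.8310i


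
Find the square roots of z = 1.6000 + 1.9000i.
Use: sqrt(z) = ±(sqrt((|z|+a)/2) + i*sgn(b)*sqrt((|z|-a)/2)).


|z| = sqrt(2.56+3.61) = 2.4839
sqrt((|z|+a)/2) = sqrt((2.4839+1.6)/2) = sqrt(2.0420) = 1.4290
sqrt((|z|-a)/2) = sqrt((2.4839-1.6)/2) = sqrt(0.4420) = 0.6648

±(1.4290 + 0.6648i) i.e. 1.4290 + 0.6648i and -1.4290 - 0.6648i


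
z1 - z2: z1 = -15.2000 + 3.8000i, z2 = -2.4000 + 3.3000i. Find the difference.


Real: -15.2 + 2.4 = -12.8
Imag: 3.8 - 3.3 = 0.5

-12.8000 + 0.5000i


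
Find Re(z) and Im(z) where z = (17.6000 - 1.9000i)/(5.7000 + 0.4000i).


Multiply by conjugate: (17.6000 - 1.9000i)(5.7000 - 0.4000i) / (5.7^2 + 0.4^2)
Numerator real = 17.6*5.7 - (1.9)*0.4 = 99.56
Numerator imag = -1.9*5.7 - 17.6*0.4 = -17.87
Denominator = 32.65
Re(z) = 99.56/32.65 = 3.0493
Im(z) = -17.87/32.65 = -0.5473

Re(z) = 3.0493, Im(z) = -0.5473


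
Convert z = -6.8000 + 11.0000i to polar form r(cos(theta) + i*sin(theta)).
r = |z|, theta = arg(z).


r = sqrt(46.24+121) = sqrt(167.24) = 12.9321
theta = atan2(11, -6.8) = 121.7236 degrees

r = 12.9321, theta = 121.7236 degrees


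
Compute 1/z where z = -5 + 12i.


|z|^2 = 25+144 = 169
1/z = (-5 - 12i)/169

1/z = -0.0296 - 0.0710i


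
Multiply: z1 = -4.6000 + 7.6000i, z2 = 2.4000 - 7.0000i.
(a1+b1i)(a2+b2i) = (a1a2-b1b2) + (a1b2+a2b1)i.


Real = -4.6*2.4 - 7.6*(-7) = -11.04 - (-53.2) = 42.16
Imag = -4.6*(-7) + 2.4*7.6 = 32.2 + 18.24 = 50.44

42.1600 + 50.4400i


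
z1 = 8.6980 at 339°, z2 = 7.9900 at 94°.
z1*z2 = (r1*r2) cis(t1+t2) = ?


r = 8.6980 * 7.9900 = 69.4970
theta = 339° + 94° = 433° = 73° (mod 360)

69.4970 cis(73°)


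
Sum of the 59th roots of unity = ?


The sum of all 59th roots of unity is 0.
Geometric series: (1 - w^59)/(1 - w) = (1-1)/(1-w) = 0 since w^59 = 1, w ≠ 1.
Alternatively: coefficient of z^58 in z^59 - 1 is 0.

0


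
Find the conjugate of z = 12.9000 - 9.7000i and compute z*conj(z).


z_bar = 12.9000 + 9.7000i
z*z_bar = 12.9^2 + (-9.7)^2 = 166.41 + 94.09 = 260.5

z_bar = 12.9000 + 9.7000i, z*z_bar = 260.5


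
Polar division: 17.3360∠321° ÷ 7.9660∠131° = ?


r = 17.3360 / 7.9660 = 2.1762
theta = 321° - 131° = 190° = 190° (mod 360)

2.1762 cis(190°)


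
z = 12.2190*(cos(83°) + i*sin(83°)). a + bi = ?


a = 12.2190*cos(83°) = 12.2190*0.12187 = 1.4891
b = 12.2190*sin(83°) = 12.2190*0.992546 = 12.1279

1.4891 + 12.1279i


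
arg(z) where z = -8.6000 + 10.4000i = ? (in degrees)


Re = -8.6, Im = 10.4
arg = atan2(10.4, -8.6) = 129.5881 degrees

arg(z) = 129.5881 degrees


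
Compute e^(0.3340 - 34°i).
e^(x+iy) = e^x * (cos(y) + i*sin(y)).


e^0.3340 = 1.3965
cos(-34°) = 0.82904
sin(-34°) = -0.5592
Real = 1.3965*0.82904 = 1.1578
Imag = 1.3965*(-0.5592) = -0.7809

1.1578 - 0.7809i


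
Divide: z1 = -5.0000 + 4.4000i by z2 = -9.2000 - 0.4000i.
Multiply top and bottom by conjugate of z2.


Conjugate of z2 = -9.2000 + 0.4000i
Numerator: (-5.0000 + 4.4000i)(-9.2000 + 0.4000i) = 44.2400 - 42.4800i
Denominator: (-9.2)^2 + (-0.4)^2 = 84.8
Result = (44.2400 - 42.4800i)/84.8

0.5217 - 0.5009i


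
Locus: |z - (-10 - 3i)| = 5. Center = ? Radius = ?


|z - z0| = r is a circle with center z0 and radius r.
Center = (-10, -3), radius = 5

Circle with center (-10, -3) and radius 5


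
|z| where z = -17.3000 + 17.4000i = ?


|z| = sqrt((-17.3)^2 + 17.4^2) = sqrt(299.29 + 302.76) = sqrt(602.05) = 24.5367

|z| = 24.5367
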